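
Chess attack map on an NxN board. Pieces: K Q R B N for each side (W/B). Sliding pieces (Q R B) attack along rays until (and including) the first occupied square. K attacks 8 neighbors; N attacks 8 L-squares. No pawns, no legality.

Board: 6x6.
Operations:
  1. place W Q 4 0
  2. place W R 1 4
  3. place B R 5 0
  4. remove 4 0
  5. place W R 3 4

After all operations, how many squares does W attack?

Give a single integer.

Op 1: place WQ@(4,0)
Op 2: place WR@(1,4)
Op 3: place BR@(5,0)
Op 4: remove (4,0)
Op 5: place WR@(3,4)
Per-piece attacks for W:
  WR@(1,4): attacks (1,5) (1,3) (1,2) (1,1) (1,0) (2,4) (3,4) (0,4) [ray(1,0) blocked at (3,4)]
  WR@(3,4): attacks (3,5) (3,3) (3,2) (3,1) (3,0) (4,4) (5,4) (2,4) (1,4) [ray(-1,0) blocked at (1,4)]
Union (16 distinct): (0,4) (1,0) (1,1) (1,2) (1,3) (1,4) (1,5) (2,4) (3,0) (3,1) (3,2) (3,3) (3,4) (3,5) (4,4) (5,4)

Answer: 16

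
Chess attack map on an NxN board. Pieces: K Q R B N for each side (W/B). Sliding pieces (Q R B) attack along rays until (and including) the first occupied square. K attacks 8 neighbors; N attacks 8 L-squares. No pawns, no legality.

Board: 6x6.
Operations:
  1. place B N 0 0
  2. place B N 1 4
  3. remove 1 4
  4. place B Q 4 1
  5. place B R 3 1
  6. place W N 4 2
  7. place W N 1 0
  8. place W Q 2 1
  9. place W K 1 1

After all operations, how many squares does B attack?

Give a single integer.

Op 1: place BN@(0,0)
Op 2: place BN@(1,4)
Op 3: remove (1,4)
Op 4: place BQ@(4,1)
Op 5: place BR@(3,1)
Op 6: place WN@(4,2)
Op 7: place WN@(1,0)
Op 8: place WQ@(2,1)
Op 9: place WK@(1,1)
Per-piece attacks for B:
  BN@(0,0): attacks (1,2) (2,1)
  BR@(3,1): attacks (3,2) (3,3) (3,4) (3,5) (3,0) (4,1) (2,1) [ray(1,0) blocked at (4,1); ray(-1,0) blocked at (2,1)]
  BQ@(4,1): attacks (4,2) (4,0) (5,1) (3,1) (5,2) (5,0) (3,2) (2,3) (1,4) (0,5) (3,0) [ray(0,1) blocked at (4,2); ray(-1,0) blocked at (3,1)]
Union (17 distinct): (0,5) (1,2) (1,4) (2,1) (2,3) (3,0) (3,1) (3,2) (3,3) (3,4) (3,5) (4,0) (4,1) (4,2) (5,0) (5,1) (5,2)

Answer: 17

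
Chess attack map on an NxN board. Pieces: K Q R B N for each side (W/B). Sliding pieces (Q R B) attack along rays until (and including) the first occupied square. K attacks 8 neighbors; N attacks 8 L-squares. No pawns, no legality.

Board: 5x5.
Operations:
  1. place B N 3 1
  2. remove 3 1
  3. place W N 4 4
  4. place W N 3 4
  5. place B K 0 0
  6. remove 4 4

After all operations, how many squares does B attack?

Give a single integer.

Op 1: place BN@(3,1)
Op 2: remove (3,1)
Op 3: place WN@(4,4)
Op 4: place WN@(3,4)
Op 5: place BK@(0,0)
Op 6: remove (4,4)
Per-piece attacks for B:
  BK@(0,0): attacks (0,1) (1,0) (1,1)
Union (3 distinct): (0,1) (1,0) (1,1)

Answer: 3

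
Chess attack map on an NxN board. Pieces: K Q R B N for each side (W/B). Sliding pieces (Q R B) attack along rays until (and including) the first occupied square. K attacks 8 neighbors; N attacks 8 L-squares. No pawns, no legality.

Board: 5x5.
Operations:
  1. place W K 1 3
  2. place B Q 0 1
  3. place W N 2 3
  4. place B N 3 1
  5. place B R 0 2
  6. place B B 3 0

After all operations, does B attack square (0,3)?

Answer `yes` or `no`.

Op 1: place WK@(1,3)
Op 2: place BQ@(0,1)
Op 3: place WN@(2,3)
Op 4: place BN@(3,1)
Op 5: place BR@(0,2)
Op 6: place BB@(3,0)
Per-piece attacks for B:
  BQ@(0,1): attacks (0,2) (0,0) (1,1) (2,1) (3,1) (1,2) (2,3) (1,0) [ray(0,1) blocked at (0,2); ray(1,0) blocked at (3,1); ray(1,1) blocked at (2,3)]
  BR@(0,2): attacks (0,3) (0,4) (0,1) (1,2) (2,2) (3,2) (4,2) [ray(0,-1) blocked at (0,1)]
  BB@(3,0): attacks (4,1) (2,1) (1,2) (0,3)
  BN@(3,1): attacks (4,3) (2,3) (1,2) (1,0)
B attacks (0,3): yes

Answer: yes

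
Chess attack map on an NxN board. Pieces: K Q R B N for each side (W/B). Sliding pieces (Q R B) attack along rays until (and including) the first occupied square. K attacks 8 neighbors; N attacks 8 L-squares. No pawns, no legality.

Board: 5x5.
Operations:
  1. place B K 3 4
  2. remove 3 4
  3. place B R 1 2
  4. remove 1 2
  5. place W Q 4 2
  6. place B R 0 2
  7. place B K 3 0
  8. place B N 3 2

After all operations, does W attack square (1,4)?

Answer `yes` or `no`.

Answer: no

Derivation:
Op 1: place BK@(3,4)
Op 2: remove (3,4)
Op 3: place BR@(1,2)
Op 4: remove (1,2)
Op 5: place WQ@(4,2)
Op 6: place BR@(0,2)
Op 7: place BK@(3,0)
Op 8: place BN@(3,2)
Per-piece attacks for W:
  WQ@(4,2): attacks (4,3) (4,4) (4,1) (4,0) (3,2) (3,3) (2,4) (3,1) (2,0) [ray(-1,0) blocked at (3,2)]
W attacks (1,4): no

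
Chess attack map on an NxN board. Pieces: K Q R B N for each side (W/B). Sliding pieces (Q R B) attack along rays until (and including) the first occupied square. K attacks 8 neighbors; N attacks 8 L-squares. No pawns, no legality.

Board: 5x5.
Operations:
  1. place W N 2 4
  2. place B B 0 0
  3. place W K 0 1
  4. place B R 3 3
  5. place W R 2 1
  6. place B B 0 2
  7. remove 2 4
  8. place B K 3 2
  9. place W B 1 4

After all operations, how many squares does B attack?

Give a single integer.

Answer: 15

Derivation:
Op 1: place WN@(2,4)
Op 2: place BB@(0,0)
Op 3: place WK@(0,1)
Op 4: place BR@(3,3)
Op 5: place WR@(2,1)
Op 6: place BB@(0,2)
Op 7: remove (2,4)
Op 8: place BK@(3,2)
Op 9: place WB@(1,4)
Per-piece attacks for B:
  BB@(0,0): attacks (1,1) (2,2) (3,3) [ray(1,1) blocked at (3,3)]
  BB@(0,2): attacks (1,3) (2,4) (1,1) (2,0)
  BK@(3,2): attacks (3,3) (3,1) (4,2) (2,2) (4,3) (4,1) (2,3) (2,1)
  BR@(3,3): attacks (3,4) (3,2) (4,3) (2,3) (1,3) (0,3) [ray(0,-1) blocked at (3,2)]
Union (15 distinct): (0,3) (1,1) (1,3) (2,0) (2,1) (2,2) (2,3) (2,4) (3,1) (3,2) (3,3) (3,4) (4,1) (4,2) (4,3)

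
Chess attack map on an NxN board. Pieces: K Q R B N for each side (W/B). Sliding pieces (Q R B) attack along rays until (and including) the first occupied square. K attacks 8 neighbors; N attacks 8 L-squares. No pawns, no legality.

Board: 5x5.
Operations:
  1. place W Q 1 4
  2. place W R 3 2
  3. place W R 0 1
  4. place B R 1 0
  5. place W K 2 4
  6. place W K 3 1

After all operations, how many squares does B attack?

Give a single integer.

Answer: 8

Derivation:
Op 1: place WQ@(1,4)
Op 2: place WR@(3,2)
Op 3: place WR@(0,1)
Op 4: place BR@(1,0)
Op 5: place WK@(2,4)
Op 6: place WK@(3,1)
Per-piece attacks for B:
  BR@(1,0): attacks (1,1) (1,2) (1,3) (1,4) (2,0) (3,0) (4,0) (0,0) [ray(0,1) blocked at (1,4)]
Union (8 distinct): (0,0) (1,1) (1,2) (1,3) (1,4) (2,0) (3,0) (4,0)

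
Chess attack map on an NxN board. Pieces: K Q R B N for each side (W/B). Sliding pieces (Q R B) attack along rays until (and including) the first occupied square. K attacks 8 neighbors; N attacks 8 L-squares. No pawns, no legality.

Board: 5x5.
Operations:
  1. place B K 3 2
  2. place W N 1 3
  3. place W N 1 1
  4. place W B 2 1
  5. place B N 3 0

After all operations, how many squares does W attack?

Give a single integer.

Answer: 9

Derivation:
Op 1: place BK@(3,2)
Op 2: place WN@(1,3)
Op 3: place WN@(1,1)
Op 4: place WB@(2,1)
Op 5: place BN@(3,0)
Per-piece attacks for W:
  WN@(1,1): attacks (2,3) (3,2) (0,3) (3,0)
  WN@(1,3): attacks (3,4) (2,1) (3,2) (0,1)
  WB@(2,1): attacks (3,2) (3,0) (1,2) (0,3) (1,0) [ray(1,1) blocked at (3,2); ray(1,-1) blocked at (3,0)]
Union (9 distinct): (0,1) (0,3) (1,0) (1,2) (2,1) (2,3) (3,0) (3,2) (3,4)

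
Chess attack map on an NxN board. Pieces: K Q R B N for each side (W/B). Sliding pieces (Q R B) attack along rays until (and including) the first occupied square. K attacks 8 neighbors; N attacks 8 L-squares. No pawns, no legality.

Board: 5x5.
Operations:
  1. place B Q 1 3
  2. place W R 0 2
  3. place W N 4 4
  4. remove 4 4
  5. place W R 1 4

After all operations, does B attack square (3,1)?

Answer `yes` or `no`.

Answer: yes

Derivation:
Op 1: place BQ@(1,3)
Op 2: place WR@(0,2)
Op 3: place WN@(4,4)
Op 4: remove (4,4)
Op 5: place WR@(1,4)
Per-piece attacks for B:
  BQ@(1,3): attacks (1,4) (1,2) (1,1) (1,0) (2,3) (3,3) (4,3) (0,3) (2,4) (2,2) (3,1) (4,0) (0,4) (0,2) [ray(0,1) blocked at (1,4); ray(-1,-1) blocked at (0,2)]
B attacks (3,1): yes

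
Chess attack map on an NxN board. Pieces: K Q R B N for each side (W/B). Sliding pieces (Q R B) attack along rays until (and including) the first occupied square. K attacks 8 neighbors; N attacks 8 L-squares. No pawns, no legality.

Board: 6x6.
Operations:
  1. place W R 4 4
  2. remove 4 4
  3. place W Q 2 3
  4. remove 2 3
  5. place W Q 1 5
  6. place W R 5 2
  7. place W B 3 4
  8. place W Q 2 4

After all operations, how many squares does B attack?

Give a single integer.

Op 1: place WR@(4,4)
Op 2: remove (4,4)
Op 3: place WQ@(2,3)
Op 4: remove (2,3)
Op 5: place WQ@(1,5)
Op 6: place WR@(5,2)
Op 7: place WB@(3,4)
Op 8: place WQ@(2,4)
Per-piece attacks for B:
Union (0 distinct): (none)

Answer: 0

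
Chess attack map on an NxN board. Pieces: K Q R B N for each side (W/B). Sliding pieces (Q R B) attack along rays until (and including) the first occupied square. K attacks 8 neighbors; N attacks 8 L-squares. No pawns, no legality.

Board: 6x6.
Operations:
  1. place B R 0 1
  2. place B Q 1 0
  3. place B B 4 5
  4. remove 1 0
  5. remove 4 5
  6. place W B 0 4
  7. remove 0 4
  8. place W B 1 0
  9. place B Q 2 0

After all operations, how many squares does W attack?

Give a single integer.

Answer: 5

Derivation:
Op 1: place BR@(0,1)
Op 2: place BQ@(1,0)
Op 3: place BB@(4,5)
Op 4: remove (1,0)
Op 5: remove (4,5)
Op 6: place WB@(0,4)
Op 7: remove (0,4)
Op 8: place WB@(1,0)
Op 9: place BQ@(2,0)
Per-piece attacks for W:
  WB@(1,0): attacks (2,1) (3,2) (4,3) (5,4) (0,1) [ray(-1,1) blocked at (0,1)]
Union (5 distinct): (0,1) (2,1) (3,2) (4,3) (5,4)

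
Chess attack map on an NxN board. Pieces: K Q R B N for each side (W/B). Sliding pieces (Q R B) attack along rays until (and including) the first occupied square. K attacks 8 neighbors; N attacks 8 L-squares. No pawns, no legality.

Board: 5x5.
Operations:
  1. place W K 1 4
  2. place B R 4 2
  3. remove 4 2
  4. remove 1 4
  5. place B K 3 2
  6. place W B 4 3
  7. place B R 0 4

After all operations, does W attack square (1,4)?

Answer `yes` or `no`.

Op 1: place WK@(1,4)
Op 2: place BR@(4,2)
Op 3: remove (4,2)
Op 4: remove (1,4)
Op 5: place BK@(3,2)
Op 6: place WB@(4,3)
Op 7: place BR@(0,4)
Per-piece attacks for W:
  WB@(4,3): attacks (3,4) (3,2) [ray(-1,-1) blocked at (3,2)]
W attacks (1,4): no

Answer: no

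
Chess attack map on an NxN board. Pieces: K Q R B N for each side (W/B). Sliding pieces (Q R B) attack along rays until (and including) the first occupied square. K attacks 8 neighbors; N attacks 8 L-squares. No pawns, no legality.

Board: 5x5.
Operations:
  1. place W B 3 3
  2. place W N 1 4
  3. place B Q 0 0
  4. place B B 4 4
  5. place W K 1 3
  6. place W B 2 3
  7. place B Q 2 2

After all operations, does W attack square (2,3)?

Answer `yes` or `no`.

Op 1: place WB@(3,3)
Op 2: place WN@(1,4)
Op 3: place BQ@(0,0)
Op 4: place BB@(4,4)
Op 5: place WK@(1,3)
Op 6: place WB@(2,3)
Op 7: place BQ@(2,2)
Per-piece attacks for W:
  WK@(1,3): attacks (1,4) (1,2) (2,3) (0,3) (2,4) (2,2) (0,4) (0,2)
  WN@(1,4): attacks (2,2) (3,3) (0,2)
  WB@(2,3): attacks (3,4) (3,2) (4,1) (1,4) (1,2) (0,1) [ray(-1,1) blocked at (1,4)]
  WB@(3,3): attacks (4,4) (4,2) (2,4) (2,2) [ray(1,1) blocked at (4,4); ray(-1,-1) blocked at (2,2)]
W attacks (2,3): yes

Answer: yes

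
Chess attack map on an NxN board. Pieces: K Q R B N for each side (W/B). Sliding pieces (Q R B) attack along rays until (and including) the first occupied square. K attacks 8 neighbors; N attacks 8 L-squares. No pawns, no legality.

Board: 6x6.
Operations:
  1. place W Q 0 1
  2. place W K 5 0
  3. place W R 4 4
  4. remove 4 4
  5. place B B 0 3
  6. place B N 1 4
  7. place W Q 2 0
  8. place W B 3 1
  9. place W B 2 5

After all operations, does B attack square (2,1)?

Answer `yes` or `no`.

Op 1: place WQ@(0,1)
Op 2: place WK@(5,0)
Op 3: place WR@(4,4)
Op 4: remove (4,4)
Op 5: place BB@(0,3)
Op 6: place BN@(1,4)
Op 7: place WQ@(2,0)
Op 8: place WB@(3,1)
Op 9: place WB@(2,5)
Per-piece attacks for B:
  BB@(0,3): attacks (1,4) (1,2) (2,1) (3,0) [ray(1,1) blocked at (1,4)]
  BN@(1,4): attacks (3,5) (2,2) (3,3) (0,2)
B attacks (2,1): yes

Answer: yes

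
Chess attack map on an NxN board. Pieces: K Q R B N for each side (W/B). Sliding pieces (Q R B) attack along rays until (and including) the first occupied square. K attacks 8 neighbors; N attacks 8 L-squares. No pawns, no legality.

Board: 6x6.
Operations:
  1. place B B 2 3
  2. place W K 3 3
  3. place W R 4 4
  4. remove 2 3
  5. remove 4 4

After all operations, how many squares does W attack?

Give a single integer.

Op 1: place BB@(2,3)
Op 2: place WK@(3,3)
Op 3: place WR@(4,4)
Op 4: remove (2,3)
Op 5: remove (4,4)
Per-piece attacks for W:
  WK@(3,3): attacks (3,4) (3,2) (4,3) (2,3) (4,4) (4,2) (2,4) (2,2)
Union (8 distinct): (2,2) (2,3) (2,4) (3,2) (3,4) (4,2) (4,3) (4,4)

Answer: 8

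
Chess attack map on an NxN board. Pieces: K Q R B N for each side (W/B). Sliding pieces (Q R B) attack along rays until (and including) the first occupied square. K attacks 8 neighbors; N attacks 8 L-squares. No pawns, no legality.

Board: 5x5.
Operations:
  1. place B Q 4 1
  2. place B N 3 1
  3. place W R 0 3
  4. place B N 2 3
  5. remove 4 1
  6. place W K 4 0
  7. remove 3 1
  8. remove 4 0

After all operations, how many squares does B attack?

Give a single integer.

Answer: 6

Derivation:
Op 1: place BQ@(4,1)
Op 2: place BN@(3,1)
Op 3: place WR@(0,3)
Op 4: place BN@(2,3)
Op 5: remove (4,1)
Op 6: place WK@(4,0)
Op 7: remove (3,1)
Op 8: remove (4,0)
Per-piece attacks for B:
  BN@(2,3): attacks (4,4) (0,4) (3,1) (4,2) (1,1) (0,2)
Union (6 distinct): (0,2) (0,4) (1,1) (3,1) (4,2) (4,4)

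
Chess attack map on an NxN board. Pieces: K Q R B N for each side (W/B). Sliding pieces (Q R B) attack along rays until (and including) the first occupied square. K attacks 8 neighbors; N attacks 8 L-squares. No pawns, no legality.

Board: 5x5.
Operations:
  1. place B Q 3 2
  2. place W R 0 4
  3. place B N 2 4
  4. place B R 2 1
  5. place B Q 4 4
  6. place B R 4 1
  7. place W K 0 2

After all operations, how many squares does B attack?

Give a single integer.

Op 1: place BQ@(3,2)
Op 2: place WR@(0,4)
Op 3: place BN@(2,4)
Op 4: place BR@(2,1)
Op 5: place BQ@(4,4)
Op 6: place BR@(4,1)
Op 7: place WK@(0,2)
Per-piece attacks for B:
  BR@(2,1): attacks (2,2) (2,3) (2,4) (2,0) (3,1) (4,1) (1,1) (0,1) [ray(0,1) blocked at (2,4); ray(1,0) blocked at (4,1)]
  BN@(2,4): attacks (3,2) (4,3) (1,2) (0,3)
  BQ@(3,2): attacks (3,3) (3,4) (3,1) (3,0) (4,2) (2,2) (1,2) (0,2) (4,3) (4,1) (2,3) (1,4) (2,1) [ray(-1,0) blocked at (0,2); ray(1,-1) blocked at (4,1); ray(-1,-1) blocked at (2,1)]
  BR@(4,1): attacks (4,2) (4,3) (4,4) (4,0) (3,1) (2,1) [ray(0,1) blocked at (4,4); ray(-1,0) blocked at (2,1)]
  BQ@(4,4): attacks (4,3) (4,2) (4,1) (3,4) (2,4) (3,3) (2,2) (1,1) (0,0) [ray(0,-1) blocked at (4,1); ray(-1,0) blocked at (2,4)]
Union (22 distinct): (0,0) (0,1) (0,2) (0,3) (1,1) (1,2) (1,4) (2,0) (2,1) (2,2) (2,3) (2,4) (3,0) (3,1) (3,2) (3,3) (3,4) (4,0) (4,1) (4,2) (4,3) (4,4)

Answer: 22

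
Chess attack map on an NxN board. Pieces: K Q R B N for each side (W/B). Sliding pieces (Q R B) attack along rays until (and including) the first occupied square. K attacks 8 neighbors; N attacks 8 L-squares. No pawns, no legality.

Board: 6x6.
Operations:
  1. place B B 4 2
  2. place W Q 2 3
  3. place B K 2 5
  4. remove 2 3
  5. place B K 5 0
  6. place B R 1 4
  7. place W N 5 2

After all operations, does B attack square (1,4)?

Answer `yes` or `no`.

Op 1: place BB@(4,2)
Op 2: place WQ@(2,3)
Op 3: place BK@(2,5)
Op 4: remove (2,3)
Op 5: place BK@(5,0)
Op 6: place BR@(1,4)
Op 7: place WN@(5,2)
Per-piece attacks for B:
  BR@(1,4): attacks (1,5) (1,3) (1,2) (1,1) (1,0) (2,4) (3,4) (4,4) (5,4) (0,4)
  BK@(2,5): attacks (2,4) (3,5) (1,5) (3,4) (1,4)
  BB@(4,2): attacks (5,3) (5,1) (3,3) (2,4) (1,5) (3,1) (2,0)
  BK@(5,0): attacks (5,1) (4,0) (4,1)
B attacks (1,4): yes

Answer: yes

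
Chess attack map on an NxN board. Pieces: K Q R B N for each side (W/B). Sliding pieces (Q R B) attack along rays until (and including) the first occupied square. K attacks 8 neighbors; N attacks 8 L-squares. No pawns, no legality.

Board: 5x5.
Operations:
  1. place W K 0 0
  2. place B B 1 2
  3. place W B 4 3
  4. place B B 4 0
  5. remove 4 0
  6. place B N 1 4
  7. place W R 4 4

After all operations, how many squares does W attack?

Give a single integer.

Op 1: place WK@(0,0)
Op 2: place BB@(1,2)
Op 3: place WB@(4,3)
Op 4: place BB@(4,0)
Op 5: remove (4,0)
Op 6: place BN@(1,4)
Op 7: place WR@(4,4)
Per-piece attacks for W:
  WK@(0,0): attacks (0,1) (1,0) (1,1)
  WB@(4,3): attacks (3,4) (3,2) (2,1) (1,0)
  WR@(4,4): attacks (4,3) (3,4) (2,4) (1,4) [ray(0,-1) blocked at (4,3); ray(-1,0) blocked at (1,4)]
Union (9 distinct): (0,1) (1,0) (1,1) (1,4) (2,1) (2,4) (3,2) (3,4) (4,3)

Answer: 9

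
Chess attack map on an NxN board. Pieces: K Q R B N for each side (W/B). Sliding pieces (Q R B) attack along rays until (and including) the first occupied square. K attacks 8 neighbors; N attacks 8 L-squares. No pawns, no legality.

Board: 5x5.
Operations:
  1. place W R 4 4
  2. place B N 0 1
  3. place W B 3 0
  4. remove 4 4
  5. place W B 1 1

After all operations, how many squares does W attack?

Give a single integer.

Op 1: place WR@(4,4)
Op 2: place BN@(0,1)
Op 3: place WB@(3,0)
Op 4: remove (4,4)
Op 5: place WB@(1,1)
Per-piece attacks for W:
  WB@(1,1): attacks (2,2) (3,3) (4,4) (2,0) (0,2) (0,0)
  WB@(3,0): attacks (4,1) (2,1) (1,2) (0,3)
Union (10 distinct): (0,0) (0,2) (0,3) (1,2) (2,0) (2,1) (2,2) (3,3) (4,1) (4,4)

Answer: 10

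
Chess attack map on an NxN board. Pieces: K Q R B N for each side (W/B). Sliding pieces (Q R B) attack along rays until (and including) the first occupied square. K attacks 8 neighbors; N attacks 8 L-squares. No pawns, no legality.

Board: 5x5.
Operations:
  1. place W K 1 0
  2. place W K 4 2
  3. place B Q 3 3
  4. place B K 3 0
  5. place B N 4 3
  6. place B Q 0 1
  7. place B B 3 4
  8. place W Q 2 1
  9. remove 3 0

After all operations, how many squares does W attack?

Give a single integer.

Answer: 17

Derivation:
Op 1: place WK@(1,0)
Op 2: place WK@(4,2)
Op 3: place BQ@(3,3)
Op 4: place BK@(3,0)
Op 5: place BN@(4,3)
Op 6: place BQ@(0,1)
Op 7: place BB@(3,4)
Op 8: place WQ@(2,1)
Op 9: remove (3,0)
Per-piece attacks for W:
  WK@(1,0): attacks (1,1) (2,0) (0,0) (2,1) (0,1)
  WQ@(2,1): attacks (2,2) (2,3) (2,4) (2,0) (3,1) (4,1) (1,1) (0,1) (3,2) (4,3) (3,0) (1,2) (0,3) (1,0) [ray(-1,0) blocked at (0,1); ray(1,1) blocked at (4,3); ray(-1,-1) blocked at (1,0)]
  WK@(4,2): attacks (4,3) (4,1) (3,2) (3,3) (3,1)
Union (17 distinct): (0,0) (0,1) (0,3) (1,0) (1,1) (1,2) (2,0) (2,1) (2,2) (2,3) (2,4) (3,0) (3,1) (3,2) (3,3) (4,1) (4,3)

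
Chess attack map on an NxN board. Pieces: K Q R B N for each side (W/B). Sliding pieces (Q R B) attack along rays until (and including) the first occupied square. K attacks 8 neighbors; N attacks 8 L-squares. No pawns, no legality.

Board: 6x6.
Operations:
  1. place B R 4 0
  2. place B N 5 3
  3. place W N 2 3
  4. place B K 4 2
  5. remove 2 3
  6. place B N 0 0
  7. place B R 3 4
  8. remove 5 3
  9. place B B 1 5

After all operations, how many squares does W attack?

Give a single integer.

Answer: 0

Derivation:
Op 1: place BR@(4,0)
Op 2: place BN@(5,3)
Op 3: place WN@(2,3)
Op 4: place BK@(4,2)
Op 5: remove (2,3)
Op 6: place BN@(0,0)
Op 7: place BR@(3,4)
Op 8: remove (5,3)
Op 9: place BB@(1,5)
Per-piece attacks for W:
Union (0 distinct): (none)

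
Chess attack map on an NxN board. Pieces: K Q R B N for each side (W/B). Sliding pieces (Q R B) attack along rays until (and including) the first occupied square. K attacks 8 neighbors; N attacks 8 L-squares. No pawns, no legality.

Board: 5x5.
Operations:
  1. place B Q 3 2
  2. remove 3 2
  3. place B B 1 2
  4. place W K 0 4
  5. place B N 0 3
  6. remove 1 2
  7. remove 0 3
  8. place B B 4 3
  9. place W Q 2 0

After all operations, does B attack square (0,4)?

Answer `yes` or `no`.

Answer: no

Derivation:
Op 1: place BQ@(3,2)
Op 2: remove (3,2)
Op 3: place BB@(1,2)
Op 4: place WK@(0,4)
Op 5: place BN@(0,3)
Op 6: remove (1,2)
Op 7: remove (0,3)
Op 8: place BB@(4,3)
Op 9: place WQ@(2,0)
Per-piece attacks for B:
  BB@(4,3): attacks (3,4) (3,2) (2,1) (1,0)
B attacks (0,4): no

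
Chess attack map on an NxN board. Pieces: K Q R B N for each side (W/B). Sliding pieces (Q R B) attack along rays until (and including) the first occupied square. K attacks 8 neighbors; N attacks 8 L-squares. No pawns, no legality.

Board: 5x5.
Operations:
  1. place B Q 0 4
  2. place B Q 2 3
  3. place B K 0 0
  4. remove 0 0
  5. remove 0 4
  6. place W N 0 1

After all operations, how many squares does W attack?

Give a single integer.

Op 1: place BQ@(0,4)
Op 2: place BQ@(2,3)
Op 3: place BK@(0,0)
Op 4: remove (0,0)
Op 5: remove (0,4)
Op 6: place WN@(0,1)
Per-piece attacks for W:
  WN@(0,1): attacks (1,3) (2,2) (2,0)
Union (3 distinct): (1,3) (2,0) (2,2)

Answer: 3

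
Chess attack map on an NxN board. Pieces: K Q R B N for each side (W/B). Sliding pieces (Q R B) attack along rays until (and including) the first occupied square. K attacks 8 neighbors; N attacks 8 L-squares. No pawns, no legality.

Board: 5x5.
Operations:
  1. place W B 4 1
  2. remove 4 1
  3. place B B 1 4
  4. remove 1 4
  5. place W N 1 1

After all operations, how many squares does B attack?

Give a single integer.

Op 1: place WB@(4,1)
Op 2: remove (4,1)
Op 3: place BB@(1,4)
Op 4: remove (1,4)
Op 5: place WN@(1,1)
Per-piece attacks for B:
Union (0 distinct): (none)

Answer: 0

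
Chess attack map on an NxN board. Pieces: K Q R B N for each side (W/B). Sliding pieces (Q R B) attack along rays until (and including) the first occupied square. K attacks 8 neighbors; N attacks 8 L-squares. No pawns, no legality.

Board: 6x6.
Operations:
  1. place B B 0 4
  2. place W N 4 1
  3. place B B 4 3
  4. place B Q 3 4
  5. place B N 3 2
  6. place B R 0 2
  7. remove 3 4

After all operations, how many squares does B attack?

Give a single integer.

Answer: 21

Derivation:
Op 1: place BB@(0,4)
Op 2: place WN@(4,1)
Op 3: place BB@(4,3)
Op 4: place BQ@(3,4)
Op 5: place BN@(3,2)
Op 6: place BR@(0,2)
Op 7: remove (3,4)
Per-piece attacks for B:
  BR@(0,2): attacks (0,3) (0,4) (0,1) (0,0) (1,2) (2,2) (3,2) [ray(0,1) blocked at (0,4); ray(1,0) blocked at (3,2)]
  BB@(0,4): attacks (1,5) (1,3) (2,2) (3,1) (4,0)
  BN@(3,2): attacks (4,4) (5,3) (2,4) (1,3) (4,0) (5,1) (2,0) (1,1)
  BB@(4,3): attacks (5,4) (5,2) (3,4) (2,5) (3,2) [ray(-1,-1) blocked at (3,2)]
Union (21 distinct): (0,0) (0,1) (0,3) (0,4) (1,1) (1,2) (1,3) (1,5) (2,0) (2,2) (2,4) (2,5) (3,1) (3,2) (3,4) (4,0) (4,4) (5,1) (5,2) (5,3) (5,4)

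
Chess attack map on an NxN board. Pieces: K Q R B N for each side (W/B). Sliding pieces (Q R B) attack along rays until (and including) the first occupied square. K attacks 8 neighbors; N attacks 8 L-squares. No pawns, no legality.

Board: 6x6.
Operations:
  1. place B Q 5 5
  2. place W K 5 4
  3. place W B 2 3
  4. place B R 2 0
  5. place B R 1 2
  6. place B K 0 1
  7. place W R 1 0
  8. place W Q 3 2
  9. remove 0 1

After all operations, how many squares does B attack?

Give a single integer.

Answer: 21

Derivation:
Op 1: place BQ@(5,5)
Op 2: place WK@(5,4)
Op 3: place WB@(2,3)
Op 4: place BR@(2,0)
Op 5: place BR@(1,2)
Op 6: place BK@(0,1)
Op 7: place WR@(1,0)
Op 8: place WQ@(3,2)
Op 9: remove (0,1)
Per-piece attacks for B:
  BR@(1,2): attacks (1,3) (1,4) (1,5) (1,1) (1,0) (2,2) (3,2) (0,2) [ray(0,-1) blocked at (1,0); ray(1,0) blocked at (3,2)]
  BR@(2,0): attacks (2,1) (2,2) (2,3) (3,0) (4,0) (5,0) (1,0) [ray(0,1) blocked at (2,3); ray(-1,0) blocked at (1,0)]
  BQ@(5,5): attacks (5,4) (4,5) (3,5) (2,5) (1,5) (0,5) (4,4) (3,3) (2,2) (1,1) (0,0) [ray(0,-1) blocked at (5,4)]
Union (21 distinct): (0,0) (0,2) (0,5) (1,0) (1,1) (1,3) (1,4) (1,5) (2,1) (2,2) (2,3) (2,5) (3,0) (3,2) (3,3) (3,5) (4,0) (4,4) (4,5) (5,0) (5,4)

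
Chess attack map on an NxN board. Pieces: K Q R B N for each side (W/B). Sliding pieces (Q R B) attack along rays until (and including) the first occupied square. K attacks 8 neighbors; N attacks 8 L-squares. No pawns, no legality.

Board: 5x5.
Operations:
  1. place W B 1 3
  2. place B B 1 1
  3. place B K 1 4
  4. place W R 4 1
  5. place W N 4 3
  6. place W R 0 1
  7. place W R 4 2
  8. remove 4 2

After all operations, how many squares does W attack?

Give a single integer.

Answer: 12

Derivation:
Op 1: place WB@(1,3)
Op 2: place BB@(1,1)
Op 3: place BK@(1,4)
Op 4: place WR@(4,1)
Op 5: place WN@(4,3)
Op 6: place WR@(0,1)
Op 7: place WR@(4,2)
Op 8: remove (4,2)
Per-piece attacks for W:
  WR@(0,1): attacks (0,2) (0,3) (0,4) (0,0) (1,1) [ray(1,0) blocked at (1,1)]
  WB@(1,3): attacks (2,4) (2,2) (3,1) (4,0) (0,4) (0,2)
  WR@(4,1): attacks (4,2) (4,3) (4,0) (3,1) (2,1) (1,1) [ray(0,1) blocked at (4,3); ray(-1,0) blocked at (1,1)]
  WN@(4,3): attacks (2,4) (3,1) (2,2)
Union (12 distinct): (0,0) (0,2) (0,3) (0,4) (1,1) (2,1) (2,2) (2,4) (3,1) (4,0) (4,2) (4,3)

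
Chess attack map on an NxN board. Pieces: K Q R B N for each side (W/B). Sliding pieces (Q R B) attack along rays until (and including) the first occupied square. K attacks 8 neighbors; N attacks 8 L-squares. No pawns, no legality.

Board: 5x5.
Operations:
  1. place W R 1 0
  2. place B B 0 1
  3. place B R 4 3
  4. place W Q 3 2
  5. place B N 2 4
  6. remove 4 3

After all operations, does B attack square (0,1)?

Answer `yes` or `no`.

Answer: no

Derivation:
Op 1: place WR@(1,0)
Op 2: place BB@(0,1)
Op 3: place BR@(4,3)
Op 4: place WQ@(3,2)
Op 5: place BN@(2,4)
Op 6: remove (4,3)
Per-piece attacks for B:
  BB@(0,1): attacks (1,2) (2,3) (3,4) (1,0) [ray(1,-1) blocked at (1,0)]
  BN@(2,4): attacks (3,2) (4,3) (1,2) (0,3)
B attacks (0,1): no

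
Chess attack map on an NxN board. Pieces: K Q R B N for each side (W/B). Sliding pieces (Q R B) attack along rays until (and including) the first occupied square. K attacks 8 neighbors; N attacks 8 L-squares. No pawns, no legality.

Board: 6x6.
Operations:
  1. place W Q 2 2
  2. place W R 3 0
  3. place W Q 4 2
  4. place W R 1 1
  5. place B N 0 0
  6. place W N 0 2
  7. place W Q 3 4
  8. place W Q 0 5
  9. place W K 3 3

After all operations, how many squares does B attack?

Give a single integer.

Op 1: place WQ@(2,2)
Op 2: place WR@(3,0)
Op 3: place WQ@(4,2)
Op 4: place WR@(1,1)
Op 5: place BN@(0,0)
Op 6: place WN@(0,2)
Op 7: place WQ@(3,4)
Op 8: place WQ@(0,5)
Op 9: place WK@(3,3)
Per-piece attacks for B:
  BN@(0,0): attacks (1,2) (2,1)
Union (2 distinct): (1,2) (2,1)

Answer: 2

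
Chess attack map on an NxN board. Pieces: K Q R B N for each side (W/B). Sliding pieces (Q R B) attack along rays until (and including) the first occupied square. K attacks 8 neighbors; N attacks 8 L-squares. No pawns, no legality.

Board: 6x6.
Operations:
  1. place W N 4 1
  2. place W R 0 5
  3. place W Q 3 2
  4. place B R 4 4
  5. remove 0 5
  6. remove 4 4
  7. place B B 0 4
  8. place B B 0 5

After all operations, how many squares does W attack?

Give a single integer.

Answer: 20

Derivation:
Op 1: place WN@(4,1)
Op 2: place WR@(0,5)
Op 3: place WQ@(3,2)
Op 4: place BR@(4,4)
Op 5: remove (0,5)
Op 6: remove (4,4)
Op 7: place BB@(0,4)
Op 8: place BB@(0,5)
Per-piece attacks for W:
  WQ@(3,2): attacks (3,3) (3,4) (3,5) (3,1) (3,0) (4,2) (5,2) (2,2) (1,2) (0,2) (4,3) (5,4) (4,1) (2,3) (1,4) (0,5) (2,1) (1,0) [ray(1,-1) blocked at (4,1); ray(-1,1) blocked at (0,5)]
  WN@(4,1): attacks (5,3) (3,3) (2,2) (2,0)
Union (20 distinct): (0,2) (0,5) (1,0) (1,2) (1,4) (2,0) (2,1) (2,2) (2,3) (3,0) (3,1) (3,3) (3,4) (3,5) (4,1) (4,2) (4,3) (5,2) (5,3) (5,4)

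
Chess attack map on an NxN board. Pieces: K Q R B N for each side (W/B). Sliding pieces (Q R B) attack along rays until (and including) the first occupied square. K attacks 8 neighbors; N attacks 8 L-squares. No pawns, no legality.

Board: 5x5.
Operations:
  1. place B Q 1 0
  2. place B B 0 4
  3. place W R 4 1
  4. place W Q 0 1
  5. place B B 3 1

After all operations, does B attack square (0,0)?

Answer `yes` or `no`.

Answer: yes

Derivation:
Op 1: place BQ@(1,0)
Op 2: place BB@(0,4)
Op 3: place WR@(4,1)
Op 4: place WQ@(0,1)
Op 5: place BB@(3,1)
Per-piece attacks for B:
  BB@(0,4): attacks (1,3) (2,2) (3,1) [ray(1,-1) blocked at (3,1)]
  BQ@(1,0): attacks (1,1) (1,2) (1,3) (1,4) (2,0) (3,0) (4,0) (0,0) (2,1) (3,2) (4,3) (0,1) [ray(-1,1) blocked at (0,1)]
  BB@(3,1): attacks (4,2) (4,0) (2,2) (1,3) (0,4) (2,0) [ray(-1,1) blocked at (0,4)]
B attacks (0,0): yes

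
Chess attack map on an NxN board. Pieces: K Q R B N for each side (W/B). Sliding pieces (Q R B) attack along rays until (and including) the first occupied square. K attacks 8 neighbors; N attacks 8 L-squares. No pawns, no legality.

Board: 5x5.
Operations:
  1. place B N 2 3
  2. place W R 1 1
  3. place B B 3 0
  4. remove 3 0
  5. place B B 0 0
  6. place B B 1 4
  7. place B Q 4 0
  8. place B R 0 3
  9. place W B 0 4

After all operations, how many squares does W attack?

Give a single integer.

Answer: 10

Derivation:
Op 1: place BN@(2,3)
Op 2: place WR@(1,1)
Op 3: place BB@(3,0)
Op 4: remove (3,0)
Op 5: place BB@(0,0)
Op 6: place BB@(1,4)
Op 7: place BQ@(4,0)
Op 8: place BR@(0,3)
Op 9: place WB@(0,4)
Per-piece attacks for W:
  WB@(0,4): attacks (1,3) (2,2) (3,1) (4,0) [ray(1,-1) blocked at (4,0)]
  WR@(1,1): attacks (1,2) (1,3) (1,4) (1,0) (2,1) (3,1) (4,1) (0,1) [ray(0,1) blocked at (1,4)]
Union (10 distinct): (0,1) (1,0) (1,2) (1,3) (1,4) (2,1) (2,2) (3,1) (4,0) (4,1)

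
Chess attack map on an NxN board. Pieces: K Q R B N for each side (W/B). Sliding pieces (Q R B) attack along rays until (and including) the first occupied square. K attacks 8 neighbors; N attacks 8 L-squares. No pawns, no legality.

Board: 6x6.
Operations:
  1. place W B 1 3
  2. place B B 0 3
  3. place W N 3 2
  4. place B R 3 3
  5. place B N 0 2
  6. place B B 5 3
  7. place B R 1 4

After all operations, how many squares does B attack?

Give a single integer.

Answer: 20

Derivation:
Op 1: place WB@(1,3)
Op 2: place BB@(0,3)
Op 3: place WN@(3,2)
Op 4: place BR@(3,3)
Op 5: place BN@(0,2)
Op 6: place BB@(5,3)
Op 7: place BR@(1,4)
Per-piece attacks for B:
  BN@(0,2): attacks (1,4) (2,3) (1,0) (2,1)
  BB@(0,3): attacks (1,4) (1,2) (2,1) (3,0) [ray(1,1) blocked at (1,4)]
  BR@(1,4): attacks (1,5) (1,3) (2,4) (3,4) (4,4) (5,4) (0,4) [ray(0,-1) blocked at (1,3)]
  BR@(3,3): attacks (3,4) (3,5) (3,2) (4,3) (5,3) (2,3) (1,3) [ray(0,-1) blocked at (3,2); ray(1,0) blocked at (5,3); ray(-1,0) blocked at (1,3)]
  BB@(5,3): attacks (4,4) (3,5) (4,2) (3,1) (2,0)
Union (20 distinct): (0,4) (1,0) (1,2) (1,3) (1,4) (1,5) (2,0) (2,1) (2,3) (2,4) (3,0) (3,1) (3,2) (3,4) (3,5) (4,2) (4,3) (4,4) (5,3) (5,4)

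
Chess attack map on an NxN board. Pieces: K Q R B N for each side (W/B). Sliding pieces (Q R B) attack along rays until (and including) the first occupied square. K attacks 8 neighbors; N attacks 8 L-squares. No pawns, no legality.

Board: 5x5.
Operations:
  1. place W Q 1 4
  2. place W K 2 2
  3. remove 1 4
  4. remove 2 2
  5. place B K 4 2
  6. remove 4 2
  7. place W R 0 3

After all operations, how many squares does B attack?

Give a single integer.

Op 1: place WQ@(1,4)
Op 2: place WK@(2,2)
Op 3: remove (1,4)
Op 4: remove (2,2)
Op 5: place BK@(4,2)
Op 6: remove (4,2)
Op 7: place WR@(0,3)
Per-piece attacks for B:
Union (0 distinct): (none)

Answer: 0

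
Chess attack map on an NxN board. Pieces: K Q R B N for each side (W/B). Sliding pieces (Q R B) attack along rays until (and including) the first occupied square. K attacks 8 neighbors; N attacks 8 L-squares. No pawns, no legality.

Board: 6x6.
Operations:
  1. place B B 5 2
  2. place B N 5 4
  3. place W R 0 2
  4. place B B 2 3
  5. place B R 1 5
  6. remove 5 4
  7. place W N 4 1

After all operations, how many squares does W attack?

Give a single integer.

Answer: 13

Derivation:
Op 1: place BB@(5,2)
Op 2: place BN@(5,4)
Op 3: place WR@(0,2)
Op 4: place BB@(2,3)
Op 5: place BR@(1,5)
Op 6: remove (5,4)
Op 7: place WN@(4,1)
Per-piece attacks for W:
  WR@(0,2): attacks (0,3) (0,4) (0,5) (0,1) (0,0) (1,2) (2,2) (3,2) (4,2) (5,2) [ray(1,0) blocked at (5,2)]
  WN@(4,1): attacks (5,3) (3,3) (2,2) (2,0)
Union (13 distinct): (0,0) (0,1) (0,3) (0,4) (0,5) (1,2) (2,0) (2,2) (3,2) (3,3) (4,2) (5,2) (5,3)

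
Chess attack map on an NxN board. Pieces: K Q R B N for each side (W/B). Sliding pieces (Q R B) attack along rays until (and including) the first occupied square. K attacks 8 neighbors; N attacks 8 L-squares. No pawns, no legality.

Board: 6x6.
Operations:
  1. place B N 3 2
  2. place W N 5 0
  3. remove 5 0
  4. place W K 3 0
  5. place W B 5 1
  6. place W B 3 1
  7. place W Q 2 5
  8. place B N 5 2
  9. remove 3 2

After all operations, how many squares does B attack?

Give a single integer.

Op 1: place BN@(3,2)
Op 2: place WN@(5,0)
Op 3: remove (5,0)
Op 4: place WK@(3,0)
Op 5: place WB@(5,1)
Op 6: place WB@(3,1)
Op 7: place WQ@(2,5)
Op 8: place BN@(5,2)
Op 9: remove (3,2)
Per-piece attacks for B:
  BN@(5,2): attacks (4,4) (3,3) (4,0) (3,1)
Union (4 distinct): (3,1) (3,3) (4,0) (4,4)

Answer: 4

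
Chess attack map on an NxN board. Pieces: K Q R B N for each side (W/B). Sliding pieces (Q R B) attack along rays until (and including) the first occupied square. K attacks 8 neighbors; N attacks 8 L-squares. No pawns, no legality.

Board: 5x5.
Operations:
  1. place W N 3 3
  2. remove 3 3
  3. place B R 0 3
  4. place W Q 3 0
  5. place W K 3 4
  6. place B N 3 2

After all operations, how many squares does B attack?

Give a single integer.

Op 1: place WN@(3,3)
Op 2: remove (3,3)
Op 3: place BR@(0,3)
Op 4: place WQ@(3,0)
Op 5: place WK@(3,4)
Op 6: place BN@(3,2)
Per-piece attacks for B:
  BR@(0,3): attacks (0,4) (0,2) (0,1) (0,0) (1,3) (2,3) (3,3) (4,3)
  BN@(3,2): attacks (4,4) (2,4) (1,3) (4,0) (2,0) (1,1)
Union (13 distinct): (0,0) (0,1) (0,2) (0,4) (1,1) (1,3) (2,0) (2,3) (2,4) (3,3) (4,0) (4,3) (4,4)

Answer: 13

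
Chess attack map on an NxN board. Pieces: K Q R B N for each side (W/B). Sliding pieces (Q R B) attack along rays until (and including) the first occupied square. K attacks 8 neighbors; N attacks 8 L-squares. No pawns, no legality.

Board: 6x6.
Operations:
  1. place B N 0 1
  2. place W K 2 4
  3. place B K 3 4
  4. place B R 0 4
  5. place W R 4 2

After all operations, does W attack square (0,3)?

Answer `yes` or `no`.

Answer: no

Derivation:
Op 1: place BN@(0,1)
Op 2: place WK@(2,4)
Op 3: place BK@(3,4)
Op 4: place BR@(0,4)
Op 5: place WR@(4,2)
Per-piece attacks for W:
  WK@(2,4): attacks (2,5) (2,3) (3,4) (1,4) (3,5) (3,3) (1,5) (1,3)
  WR@(4,2): attacks (4,3) (4,4) (4,5) (4,1) (4,0) (5,2) (3,2) (2,2) (1,2) (0,2)
W attacks (0,3): no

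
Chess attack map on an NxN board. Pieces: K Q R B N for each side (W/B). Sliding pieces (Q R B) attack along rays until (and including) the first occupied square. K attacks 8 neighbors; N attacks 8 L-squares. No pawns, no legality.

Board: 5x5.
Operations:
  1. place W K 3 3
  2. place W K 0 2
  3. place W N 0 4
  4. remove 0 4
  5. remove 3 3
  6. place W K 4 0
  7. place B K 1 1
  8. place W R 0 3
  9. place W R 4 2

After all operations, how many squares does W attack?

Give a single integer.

Answer: 17

Derivation:
Op 1: place WK@(3,3)
Op 2: place WK@(0,2)
Op 3: place WN@(0,4)
Op 4: remove (0,4)
Op 5: remove (3,3)
Op 6: place WK@(4,0)
Op 7: place BK@(1,1)
Op 8: place WR@(0,3)
Op 9: place WR@(4,2)
Per-piece attacks for W:
  WK@(0,2): attacks (0,3) (0,1) (1,2) (1,3) (1,1)
  WR@(0,3): attacks (0,4) (0,2) (1,3) (2,3) (3,3) (4,3) [ray(0,-1) blocked at (0,2)]
  WK@(4,0): attacks (4,1) (3,0) (3,1)
  WR@(4,2): attacks (4,3) (4,4) (4,1) (4,0) (3,2) (2,2) (1,2) (0,2) [ray(0,-1) blocked at (4,0); ray(-1,0) blocked at (0,2)]
Union (17 distinct): (0,1) (0,2) (0,3) (0,4) (1,1) (1,2) (1,3) (2,2) (2,3) (3,0) (3,1) (3,2) (3,3) (4,0) (4,1) (4,3) (4,4)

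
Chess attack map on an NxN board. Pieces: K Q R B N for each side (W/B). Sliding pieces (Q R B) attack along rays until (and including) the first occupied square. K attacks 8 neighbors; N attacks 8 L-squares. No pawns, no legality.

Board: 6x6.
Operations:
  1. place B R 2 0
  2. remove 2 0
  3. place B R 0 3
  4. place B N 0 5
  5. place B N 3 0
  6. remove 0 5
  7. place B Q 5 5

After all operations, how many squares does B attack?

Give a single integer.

Op 1: place BR@(2,0)
Op 2: remove (2,0)
Op 3: place BR@(0,3)
Op 4: place BN@(0,5)
Op 5: place BN@(3,0)
Op 6: remove (0,5)
Op 7: place BQ@(5,5)
Per-piece attacks for B:
  BR@(0,3): attacks (0,4) (0,5) (0,2) (0,1) (0,0) (1,3) (2,3) (3,3) (4,3) (5,3)
  BN@(3,0): attacks (4,2) (5,1) (2,2) (1,1)
  BQ@(5,5): attacks (5,4) (5,3) (5,2) (5,1) (5,0) (4,5) (3,5) (2,5) (1,5) (0,5) (4,4) (3,3) (2,2) (1,1) (0,0)
Union (22 distinct): (0,0) (0,1) (0,2) (0,4) (0,5) (1,1) (1,3) (1,5) (2,2) (2,3) (2,5) (3,3) (3,5) (4,2) (4,3) (4,4) (4,5) (5,0) (5,1) (5,2) (5,3) (5,4)

Answer: 22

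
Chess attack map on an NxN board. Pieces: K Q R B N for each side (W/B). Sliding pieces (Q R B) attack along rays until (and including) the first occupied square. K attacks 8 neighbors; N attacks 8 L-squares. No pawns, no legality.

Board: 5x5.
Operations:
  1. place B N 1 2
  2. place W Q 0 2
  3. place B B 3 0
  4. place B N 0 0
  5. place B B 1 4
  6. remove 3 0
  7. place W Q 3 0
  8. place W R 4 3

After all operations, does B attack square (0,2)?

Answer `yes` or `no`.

Answer: no

Derivation:
Op 1: place BN@(1,2)
Op 2: place WQ@(0,2)
Op 3: place BB@(3,0)
Op 4: place BN@(0,0)
Op 5: place BB@(1,4)
Op 6: remove (3,0)
Op 7: place WQ@(3,0)
Op 8: place WR@(4,3)
Per-piece attacks for B:
  BN@(0,0): attacks (1,2) (2,1)
  BN@(1,2): attacks (2,4) (3,3) (0,4) (2,0) (3,1) (0,0)
  BB@(1,4): attacks (2,3) (3,2) (4,1) (0,3)
B attacks (0,2): no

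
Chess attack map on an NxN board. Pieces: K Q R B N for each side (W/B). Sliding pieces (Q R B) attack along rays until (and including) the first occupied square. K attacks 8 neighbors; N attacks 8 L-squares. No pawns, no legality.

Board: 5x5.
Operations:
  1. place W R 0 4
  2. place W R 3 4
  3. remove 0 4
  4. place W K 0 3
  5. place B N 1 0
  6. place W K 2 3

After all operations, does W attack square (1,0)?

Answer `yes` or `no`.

Op 1: place WR@(0,4)
Op 2: place WR@(3,4)
Op 3: remove (0,4)
Op 4: place WK@(0,3)
Op 5: place BN@(1,0)
Op 6: place WK@(2,3)
Per-piece attacks for W:
  WK@(0,3): attacks (0,4) (0,2) (1,3) (1,4) (1,2)
  WK@(2,3): attacks (2,4) (2,2) (3,3) (1,3) (3,4) (3,2) (1,4) (1,2)
  WR@(3,4): attacks (3,3) (3,2) (3,1) (3,0) (4,4) (2,4) (1,4) (0,4)
W attacks (1,0): no

Answer: no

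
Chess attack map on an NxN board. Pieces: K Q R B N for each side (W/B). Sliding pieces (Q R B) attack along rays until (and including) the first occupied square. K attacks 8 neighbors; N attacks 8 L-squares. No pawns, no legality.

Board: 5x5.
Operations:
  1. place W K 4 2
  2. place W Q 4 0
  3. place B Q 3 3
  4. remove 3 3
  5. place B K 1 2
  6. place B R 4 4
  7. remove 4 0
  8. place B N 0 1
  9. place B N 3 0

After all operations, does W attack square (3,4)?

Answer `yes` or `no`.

Answer: no

Derivation:
Op 1: place WK@(4,2)
Op 2: place WQ@(4,0)
Op 3: place BQ@(3,3)
Op 4: remove (3,3)
Op 5: place BK@(1,2)
Op 6: place BR@(4,4)
Op 7: remove (4,0)
Op 8: place BN@(0,1)
Op 9: place BN@(3,0)
Per-piece attacks for W:
  WK@(4,2): attacks (4,3) (4,1) (3,2) (3,3) (3,1)
W attacks (3,4): no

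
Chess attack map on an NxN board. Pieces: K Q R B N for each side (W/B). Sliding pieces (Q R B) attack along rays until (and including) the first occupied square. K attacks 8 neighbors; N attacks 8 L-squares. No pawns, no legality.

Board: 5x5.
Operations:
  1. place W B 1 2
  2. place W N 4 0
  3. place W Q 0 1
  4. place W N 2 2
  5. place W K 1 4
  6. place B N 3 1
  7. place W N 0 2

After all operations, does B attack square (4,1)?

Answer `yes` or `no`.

Op 1: place WB@(1,2)
Op 2: place WN@(4,0)
Op 3: place WQ@(0,1)
Op 4: place WN@(2,2)
Op 5: place WK@(1,4)
Op 6: place BN@(3,1)
Op 7: place WN@(0,2)
Per-piece attacks for B:
  BN@(3,1): attacks (4,3) (2,3) (1,2) (1,0)
B attacks (4,1): no

Answer: no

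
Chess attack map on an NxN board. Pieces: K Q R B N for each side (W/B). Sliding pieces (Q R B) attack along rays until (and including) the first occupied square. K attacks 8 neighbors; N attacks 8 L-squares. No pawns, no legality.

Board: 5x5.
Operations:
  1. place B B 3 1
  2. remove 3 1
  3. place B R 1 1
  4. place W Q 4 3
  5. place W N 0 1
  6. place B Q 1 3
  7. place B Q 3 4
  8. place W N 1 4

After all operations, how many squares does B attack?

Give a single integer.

Answer: 21

Derivation:
Op 1: place BB@(3,1)
Op 2: remove (3,1)
Op 3: place BR@(1,1)
Op 4: place WQ@(4,3)
Op 5: place WN@(0,1)
Op 6: place BQ@(1,3)
Op 7: place BQ@(3,4)
Op 8: place WN@(1,4)
Per-piece attacks for B:
  BR@(1,1): attacks (1,2) (1,3) (1,0) (2,1) (3,1) (4,1) (0,1) [ray(0,1) blocked at (1,3); ray(-1,0) blocked at (0,1)]
  BQ@(1,3): attacks (1,4) (1,2) (1,1) (2,3) (3,3) (4,3) (0,3) (2,4) (2,2) (3,1) (4,0) (0,4) (0,2) [ray(0,1) blocked at (1,4); ray(0,-1) blocked at (1,1); ray(1,0) blocked at (4,3)]
  BQ@(3,4): attacks (3,3) (3,2) (3,1) (3,0) (4,4) (2,4) (1,4) (4,3) (2,3) (1,2) (0,1) [ray(-1,0) blocked at (1,4); ray(1,-1) blocked at (4,3); ray(-1,-1) blocked at (0,1)]
Union (21 distinct): (0,1) (0,2) (0,3) (0,4) (1,0) (1,1) (1,2) (1,3) (1,4) (2,1) (2,2) (2,3) (2,4) (3,0) (3,1) (3,2) (3,3) (4,0) (4,1) (4,3) (4,4)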